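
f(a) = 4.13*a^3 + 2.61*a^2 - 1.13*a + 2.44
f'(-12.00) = 1720.39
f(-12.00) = -6744.80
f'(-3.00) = 94.72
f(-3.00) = -82.19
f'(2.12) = 65.62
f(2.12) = 51.13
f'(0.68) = 8.15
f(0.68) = 4.18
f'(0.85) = 12.26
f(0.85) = 5.90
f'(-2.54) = 65.55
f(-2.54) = -45.53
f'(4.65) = 291.05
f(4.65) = 468.87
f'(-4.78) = 257.01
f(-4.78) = -383.58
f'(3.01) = 126.84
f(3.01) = 135.31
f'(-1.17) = 9.72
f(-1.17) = 0.72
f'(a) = 12.39*a^2 + 5.22*a - 1.13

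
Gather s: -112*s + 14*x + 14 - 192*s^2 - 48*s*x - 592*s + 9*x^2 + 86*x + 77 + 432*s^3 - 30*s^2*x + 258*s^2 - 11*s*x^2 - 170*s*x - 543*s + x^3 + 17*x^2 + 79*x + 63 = 432*s^3 + s^2*(66 - 30*x) + s*(-11*x^2 - 218*x - 1247) + x^3 + 26*x^2 + 179*x + 154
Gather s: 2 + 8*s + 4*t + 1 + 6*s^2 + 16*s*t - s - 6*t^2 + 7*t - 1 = 6*s^2 + s*(16*t + 7) - 6*t^2 + 11*t + 2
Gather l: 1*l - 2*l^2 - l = -2*l^2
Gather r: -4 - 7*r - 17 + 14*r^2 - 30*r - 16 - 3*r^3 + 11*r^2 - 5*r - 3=-3*r^3 + 25*r^2 - 42*r - 40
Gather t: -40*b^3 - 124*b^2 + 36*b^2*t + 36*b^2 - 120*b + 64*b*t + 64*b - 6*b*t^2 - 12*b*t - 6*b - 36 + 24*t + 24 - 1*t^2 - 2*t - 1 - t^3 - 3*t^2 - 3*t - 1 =-40*b^3 - 88*b^2 - 62*b - t^3 + t^2*(-6*b - 4) + t*(36*b^2 + 52*b + 19) - 14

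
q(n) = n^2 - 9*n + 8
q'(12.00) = 15.00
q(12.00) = 44.00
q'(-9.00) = -27.00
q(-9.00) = 170.00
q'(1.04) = -6.92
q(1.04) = -0.28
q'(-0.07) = -9.14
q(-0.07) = 8.63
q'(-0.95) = -10.90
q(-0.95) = 17.45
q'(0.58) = -7.84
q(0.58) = 3.12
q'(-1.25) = -11.50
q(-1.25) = 20.81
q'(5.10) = 1.20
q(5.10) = -11.89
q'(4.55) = 0.10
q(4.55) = -12.25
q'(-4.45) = -17.90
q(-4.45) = 67.85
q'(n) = 2*n - 9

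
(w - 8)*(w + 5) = w^2 - 3*w - 40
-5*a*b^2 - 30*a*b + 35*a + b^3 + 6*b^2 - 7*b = (-5*a + b)*(b - 1)*(b + 7)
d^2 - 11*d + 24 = (d - 8)*(d - 3)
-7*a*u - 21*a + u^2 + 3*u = (-7*a + u)*(u + 3)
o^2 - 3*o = o*(o - 3)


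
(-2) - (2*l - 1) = -2*l - 1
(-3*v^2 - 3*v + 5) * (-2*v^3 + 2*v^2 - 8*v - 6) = 6*v^5 + 8*v^3 + 52*v^2 - 22*v - 30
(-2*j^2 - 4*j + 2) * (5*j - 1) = -10*j^3 - 18*j^2 + 14*j - 2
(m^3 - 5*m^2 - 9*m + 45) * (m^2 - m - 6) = m^5 - 6*m^4 - 10*m^3 + 84*m^2 + 9*m - 270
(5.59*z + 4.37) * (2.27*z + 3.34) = 12.6893*z^2 + 28.5905*z + 14.5958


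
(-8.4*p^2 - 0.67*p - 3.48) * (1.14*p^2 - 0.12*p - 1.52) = -9.576*p^4 + 0.2442*p^3 + 8.8812*p^2 + 1.436*p + 5.2896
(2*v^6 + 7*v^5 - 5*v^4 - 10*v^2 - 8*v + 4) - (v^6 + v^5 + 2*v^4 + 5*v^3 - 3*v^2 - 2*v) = v^6 + 6*v^5 - 7*v^4 - 5*v^3 - 7*v^2 - 6*v + 4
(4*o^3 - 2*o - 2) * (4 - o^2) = -4*o^5 + 18*o^3 + 2*o^2 - 8*o - 8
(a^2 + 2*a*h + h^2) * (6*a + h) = 6*a^3 + 13*a^2*h + 8*a*h^2 + h^3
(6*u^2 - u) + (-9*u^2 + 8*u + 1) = -3*u^2 + 7*u + 1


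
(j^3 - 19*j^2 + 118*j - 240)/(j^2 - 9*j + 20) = (j^2 - 14*j + 48)/(j - 4)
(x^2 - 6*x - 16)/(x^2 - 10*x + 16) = (x + 2)/(x - 2)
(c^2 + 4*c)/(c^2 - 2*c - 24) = c/(c - 6)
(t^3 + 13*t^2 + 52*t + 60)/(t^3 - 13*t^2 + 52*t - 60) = (t^3 + 13*t^2 + 52*t + 60)/(t^3 - 13*t^2 + 52*t - 60)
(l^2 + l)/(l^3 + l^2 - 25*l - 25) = l/(l^2 - 25)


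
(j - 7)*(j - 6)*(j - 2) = j^3 - 15*j^2 + 68*j - 84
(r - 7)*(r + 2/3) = r^2 - 19*r/3 - 14/3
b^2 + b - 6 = (b - 2)*(b + 3)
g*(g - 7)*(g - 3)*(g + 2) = g^4 - 8*g^3 + g^2 + 42*g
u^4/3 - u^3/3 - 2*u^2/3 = u^2*(u/3 + 1/3)*(u - 2)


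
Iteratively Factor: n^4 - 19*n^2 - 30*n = (n + 2)*(n^3 - 2*n^2 - 15*n) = (n + 2)*(n + 3)*(n^2 - 5*n) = (n - 5)*(n + 2)*(n + 3)*(n)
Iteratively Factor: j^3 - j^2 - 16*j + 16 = (j + 4)*(j^2 - 5*j + 4) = (j - 4)*(j + 4)*(j - 1)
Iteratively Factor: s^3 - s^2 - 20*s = (s)*(s^2 - s - 20) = s*(s + 4)*(s - 5)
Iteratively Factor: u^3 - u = (u - 1)*(u^2 + u) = (u - 1)*(u + 1)*(u)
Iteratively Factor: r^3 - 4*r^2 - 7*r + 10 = (r - 5)*(r^2 + r - 2) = (r - 5)*(r + 2)*(r - 1)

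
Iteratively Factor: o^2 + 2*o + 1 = (o + 1)*(o + 1)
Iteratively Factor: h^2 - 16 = (h - 4)*(h + 4)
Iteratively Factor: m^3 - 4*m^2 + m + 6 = (m - 2)*(m^2 - 2*m - 3) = (m - 3)*(m - 2)*(m + 1)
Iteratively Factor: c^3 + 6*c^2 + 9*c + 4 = (c + 1)*(c^2 + 5*c + 4) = (c + 1)*(c + 4)*(c + 1)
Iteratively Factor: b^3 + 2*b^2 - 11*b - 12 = (b + 1)*(b^2 + b - 12) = (b - 3)*(b + 1)*(b + 4)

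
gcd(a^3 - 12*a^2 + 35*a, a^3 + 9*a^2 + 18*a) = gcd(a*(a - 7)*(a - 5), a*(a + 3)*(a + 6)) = a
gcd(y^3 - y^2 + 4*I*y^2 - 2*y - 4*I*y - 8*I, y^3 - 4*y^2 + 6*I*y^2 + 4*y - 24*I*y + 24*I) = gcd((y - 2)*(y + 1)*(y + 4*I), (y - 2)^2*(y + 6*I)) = y - 2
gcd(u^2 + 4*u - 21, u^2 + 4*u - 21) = u^2 + 4*u - 21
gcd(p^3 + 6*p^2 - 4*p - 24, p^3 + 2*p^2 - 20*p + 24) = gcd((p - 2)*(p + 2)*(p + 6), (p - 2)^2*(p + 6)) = p^2 + 4*p - 12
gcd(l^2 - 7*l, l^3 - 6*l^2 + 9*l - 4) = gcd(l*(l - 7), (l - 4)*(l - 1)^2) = 1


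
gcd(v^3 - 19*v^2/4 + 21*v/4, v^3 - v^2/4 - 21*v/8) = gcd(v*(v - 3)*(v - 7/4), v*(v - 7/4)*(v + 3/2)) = v^2 - 7*v/4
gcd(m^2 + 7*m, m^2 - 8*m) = m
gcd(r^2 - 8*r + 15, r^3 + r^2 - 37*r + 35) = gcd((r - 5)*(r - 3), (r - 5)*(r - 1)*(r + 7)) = r - 5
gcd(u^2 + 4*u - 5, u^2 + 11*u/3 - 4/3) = 1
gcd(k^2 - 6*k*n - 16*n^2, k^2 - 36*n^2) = 1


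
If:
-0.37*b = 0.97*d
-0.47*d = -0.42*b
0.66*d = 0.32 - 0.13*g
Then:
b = 0.00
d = 0.00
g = 2.46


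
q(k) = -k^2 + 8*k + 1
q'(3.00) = 2.00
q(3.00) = 16.00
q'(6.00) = -4.00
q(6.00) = 13.00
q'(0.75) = 6.50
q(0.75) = 6.44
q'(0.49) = 7.02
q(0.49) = 4.68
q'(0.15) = 7.70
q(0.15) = 2.18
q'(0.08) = 7.84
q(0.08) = 1.63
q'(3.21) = 1.58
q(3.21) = 16.38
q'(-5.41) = 18.82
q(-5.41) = -71.55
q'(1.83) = 4.34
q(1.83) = 12.29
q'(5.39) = -2.78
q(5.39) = 15.07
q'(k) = 8 - 2*k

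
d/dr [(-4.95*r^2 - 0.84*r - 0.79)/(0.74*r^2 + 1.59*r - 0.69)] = (-7.2489*r^2 + 8.0002*r + 1.8357)/(0.5476*r^4 + 2.3532*r^3 + 1.5069*r^2 - 2.1942*r + 0.4761)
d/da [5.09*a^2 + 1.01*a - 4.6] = 10.18*a + 1.01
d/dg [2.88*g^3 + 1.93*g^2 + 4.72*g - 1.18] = 8.64*g^2 + 3.86*g + 4.72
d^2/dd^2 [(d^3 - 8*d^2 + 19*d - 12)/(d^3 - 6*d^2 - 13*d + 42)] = 4*(-d^6 + 48*d^5 - 489*d^4 + 2452*d^3 - 6651*d^2 + 9180*d - 4395)/(d^9 - 18*d^8 + 69*d^7 + 378*d^6 - 2409*d^5 - 1782*d^4 + 22751*d^3 - 10458*d^2 - 68796*d + 74088)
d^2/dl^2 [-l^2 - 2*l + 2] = -2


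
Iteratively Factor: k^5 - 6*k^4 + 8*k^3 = (k - 2)*(k^4 - 4*k^3) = k*(k - 2)*(k^3 - 4*k^2) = k^2*(k - 2)*(k^2 - 4*k) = k^2*(k - 4)*(k - 2)*(k)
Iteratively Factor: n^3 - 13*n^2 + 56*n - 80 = (n - 5)*(n^2 - 8*n + 16) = (n - 5)*(n - 4)*(n - 4)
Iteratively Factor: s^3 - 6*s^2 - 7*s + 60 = (s + 3)*(s^2 - 9*s + 20) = (s - 4)*(s + 3)*(s - 5)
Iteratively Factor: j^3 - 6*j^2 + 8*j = (j - 4)*(j^2 - 2*j) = j*(j - 4)*(j - 2)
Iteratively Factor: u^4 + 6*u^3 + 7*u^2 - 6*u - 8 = (u + 4)*(u^3 + 2*u^2 - u - 2) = (u - 1)*(u + 4)*(u^2 + 3*u + 2) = (u - 1)*(u + 2)*(u + 4)*(u + 1)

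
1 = 1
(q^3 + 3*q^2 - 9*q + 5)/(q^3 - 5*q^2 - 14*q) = (-q^3 - 3*q^2 + 9*q - 5)/(q*(-q^2 + 5*q + 14))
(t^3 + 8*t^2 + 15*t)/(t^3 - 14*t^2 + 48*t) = (t^2 + 8*t + 15)/(t^2 - 14*t + 48)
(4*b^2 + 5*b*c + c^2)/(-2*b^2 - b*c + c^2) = (-4*b - c)/(2*b - c)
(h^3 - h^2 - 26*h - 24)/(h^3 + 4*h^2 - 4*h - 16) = (h^2 - 5*h - 6)/(h^2 - 4)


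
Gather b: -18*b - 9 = -18*b - 9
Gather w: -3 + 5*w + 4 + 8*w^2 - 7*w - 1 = 8*w^2 - 2*w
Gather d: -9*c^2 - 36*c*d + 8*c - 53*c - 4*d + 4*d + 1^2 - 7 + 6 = -9*c^2 - 36*c*d - 45*c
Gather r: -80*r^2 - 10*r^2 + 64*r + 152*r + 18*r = -90*r^2 + 234*r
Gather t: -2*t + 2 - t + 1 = 3 - 3*t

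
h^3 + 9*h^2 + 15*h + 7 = (h + 1)^2*(h + 7)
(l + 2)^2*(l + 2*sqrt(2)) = l^3 + 2*sqrt(2)*l^2 + 4*l^2 + 4*l + 8*sqrt(2)*l + 8*sqrt(2)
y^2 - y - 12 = (y - 4)*(y + 3)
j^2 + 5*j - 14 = (j - 2)*(j + 7)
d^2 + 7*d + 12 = (d + 3)*(d + 4)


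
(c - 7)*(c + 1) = c^2 - 6*c - 7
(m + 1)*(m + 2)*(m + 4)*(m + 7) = m^4 + 14*m^3 + 63*m^2 + 106*m + 56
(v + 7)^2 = v^2 + 14*v + 49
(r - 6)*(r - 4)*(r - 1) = r^3 - 11*r^2 + 34*r - 24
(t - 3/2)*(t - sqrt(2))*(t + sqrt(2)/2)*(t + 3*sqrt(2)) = t^4 - 3*t^3/2 + 5*sqrt(2)*t^3/2 - 15*sqrt(2)*t^2/4 - 4*t^2 - 3*sqrt(2)*t + 6*t + 9*sqrt(2)/2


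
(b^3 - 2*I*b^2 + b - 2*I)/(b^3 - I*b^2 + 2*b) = (b - I)/b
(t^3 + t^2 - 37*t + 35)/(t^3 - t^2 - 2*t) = (-t^3 - t^2 + 37*t - 35)/(t*(-t^2 + t + 2))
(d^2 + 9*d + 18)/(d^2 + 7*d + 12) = (d + 6)/(d + 4)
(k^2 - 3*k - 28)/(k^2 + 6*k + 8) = (k - 7)/(k + 2)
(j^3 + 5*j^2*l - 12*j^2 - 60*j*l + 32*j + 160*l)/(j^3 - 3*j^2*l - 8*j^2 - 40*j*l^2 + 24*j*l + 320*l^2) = (j - 4)/(j - 8*l)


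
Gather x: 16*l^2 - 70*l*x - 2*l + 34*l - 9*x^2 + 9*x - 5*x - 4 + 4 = 16*l^2 + 32*l - 9*x^2 + x*(4 - 70*l)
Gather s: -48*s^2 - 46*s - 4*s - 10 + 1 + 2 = -48*s^2 - 50*s - 7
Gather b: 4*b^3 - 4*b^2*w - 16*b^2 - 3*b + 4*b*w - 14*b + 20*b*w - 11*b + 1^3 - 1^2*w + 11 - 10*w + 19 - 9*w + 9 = 4*b^3 + b^2*(-4*w - 16) + b*(24*w - 28) - 20*w + 40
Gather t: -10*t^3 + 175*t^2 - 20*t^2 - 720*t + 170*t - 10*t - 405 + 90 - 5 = -10*t^3 + 155*t^2 - 560*t - 320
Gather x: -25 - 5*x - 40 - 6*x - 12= -11*x - 77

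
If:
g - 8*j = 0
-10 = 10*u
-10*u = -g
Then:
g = -10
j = -5/4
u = -1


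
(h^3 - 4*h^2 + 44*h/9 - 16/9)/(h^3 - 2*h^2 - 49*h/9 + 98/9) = (9*h^2 - 18*h + 8)/(9*h^2 - 49)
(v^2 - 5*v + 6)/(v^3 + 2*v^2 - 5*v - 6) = (v - 3)/(v^2 + 4*v + 3)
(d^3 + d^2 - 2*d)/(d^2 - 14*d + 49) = d*(d^2 + d - 2)/(d^2 - 14*d + 49)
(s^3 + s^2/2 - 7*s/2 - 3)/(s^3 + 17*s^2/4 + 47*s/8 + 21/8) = 4*(s - 2)/(4*s + 7)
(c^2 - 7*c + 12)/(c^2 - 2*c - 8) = (c - 3)/(c + 2)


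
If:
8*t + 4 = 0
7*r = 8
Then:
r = 8/7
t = -1/2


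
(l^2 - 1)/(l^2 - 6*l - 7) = (l - 1)/(l - 7)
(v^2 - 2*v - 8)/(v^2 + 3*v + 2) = (v - 4)/(v + 1)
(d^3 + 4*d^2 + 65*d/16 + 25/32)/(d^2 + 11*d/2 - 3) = (32*d^3 + 128*d^2 + 130*d + 25)/(16*(2*d^2 + 11*d - 6))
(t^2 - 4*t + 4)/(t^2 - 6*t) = (t^2 - 4*t + 4)/(t*(t - 6))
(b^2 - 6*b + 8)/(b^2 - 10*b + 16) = (b - 4)/(b - 8)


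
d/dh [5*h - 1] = 5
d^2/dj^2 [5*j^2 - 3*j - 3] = 10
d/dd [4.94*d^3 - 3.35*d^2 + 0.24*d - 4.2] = 14.82*d^2 - 6.7*d + 0.24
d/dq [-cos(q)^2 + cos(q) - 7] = -sin(q) + sin(2*q)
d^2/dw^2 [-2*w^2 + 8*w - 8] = -4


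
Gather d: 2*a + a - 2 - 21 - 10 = 3*a - 33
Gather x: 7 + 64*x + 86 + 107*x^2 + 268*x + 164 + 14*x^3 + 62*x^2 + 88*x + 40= 14*x^3 + 169*x^2 + 420*x + 297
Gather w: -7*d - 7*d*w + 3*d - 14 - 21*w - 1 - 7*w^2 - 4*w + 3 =-4*d - 7*w^2 + w*(-7*d - 25) - 12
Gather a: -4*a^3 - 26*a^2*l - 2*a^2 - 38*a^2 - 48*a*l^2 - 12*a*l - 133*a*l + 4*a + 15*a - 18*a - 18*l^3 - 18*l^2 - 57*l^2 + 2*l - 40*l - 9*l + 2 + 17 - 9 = -4*a^3 + a^2*(-26*l - 40) + a*(-48*l^2 - 145*l + 1) - 18*l^3 - 75*l^2 - 47*l + 10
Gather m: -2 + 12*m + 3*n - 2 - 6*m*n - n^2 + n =m*(12 - 6*n) - n^2 + 4*n - 4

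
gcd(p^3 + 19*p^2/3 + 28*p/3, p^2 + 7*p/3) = p^2 + 7*p/3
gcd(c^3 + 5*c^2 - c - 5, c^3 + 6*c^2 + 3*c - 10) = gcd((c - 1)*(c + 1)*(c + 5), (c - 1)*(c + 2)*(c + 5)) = c^2 + 4*c - 5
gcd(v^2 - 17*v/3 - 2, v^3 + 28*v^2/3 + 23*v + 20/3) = v + 1/3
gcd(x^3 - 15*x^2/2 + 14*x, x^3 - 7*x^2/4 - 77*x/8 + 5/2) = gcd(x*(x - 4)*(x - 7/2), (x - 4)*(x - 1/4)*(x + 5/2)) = x - 4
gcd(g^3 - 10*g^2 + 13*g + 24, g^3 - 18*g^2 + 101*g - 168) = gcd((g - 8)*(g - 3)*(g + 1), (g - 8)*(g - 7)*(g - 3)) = g^2 - 11*g + 24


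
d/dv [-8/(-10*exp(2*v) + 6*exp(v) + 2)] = (12 - 40*exp(v))*exp(v)/(-5*exp(2*v) + 3*exp(v) + 1)^2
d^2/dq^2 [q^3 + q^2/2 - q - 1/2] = 6*q + 1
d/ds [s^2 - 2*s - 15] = 2*s - 2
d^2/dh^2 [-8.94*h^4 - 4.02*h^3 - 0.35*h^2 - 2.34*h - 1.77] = -107.28*h^2 - 24.12*h - 0.7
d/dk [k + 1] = 1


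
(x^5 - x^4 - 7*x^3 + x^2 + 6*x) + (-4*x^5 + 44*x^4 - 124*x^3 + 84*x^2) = -3*x^5 + 43*x^4 - 131*x^3 + 85*x^2 + 6*x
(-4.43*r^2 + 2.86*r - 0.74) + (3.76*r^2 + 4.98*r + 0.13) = -0.67*r^2 + 7.84*r - 0.61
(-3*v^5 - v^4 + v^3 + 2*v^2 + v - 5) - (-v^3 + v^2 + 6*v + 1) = -3*v^5 - v^4 + 2*v^3 + v^2 - 5*v - 6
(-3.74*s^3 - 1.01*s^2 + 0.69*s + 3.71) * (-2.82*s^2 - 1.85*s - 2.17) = 10.5468*s^5 + 9.7672*s^4 + 8.0385*s^3 - 9.547*s^2 - 8.3608*s - 8.0507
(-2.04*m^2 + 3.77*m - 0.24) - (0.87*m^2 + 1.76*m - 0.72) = -2.91*m^2 + 2.01*m + 0.48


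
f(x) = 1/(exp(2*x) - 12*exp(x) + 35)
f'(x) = (-2*exp(2*x) + 12*exp(x))/(exp(2*x) - 12*exp(x) + 35)^2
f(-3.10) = 0.03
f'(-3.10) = 0.00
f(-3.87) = 0.03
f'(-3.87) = 0.00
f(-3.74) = 0.03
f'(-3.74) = 0.00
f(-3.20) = 0.03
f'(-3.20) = 0.00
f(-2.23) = 0.03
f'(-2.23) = 0.00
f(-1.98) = 0.03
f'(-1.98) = 0.00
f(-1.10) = 0.03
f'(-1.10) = 0.00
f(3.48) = 0.00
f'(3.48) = -0.00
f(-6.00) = 0.03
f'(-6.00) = 0.00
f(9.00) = 0.00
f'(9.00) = 0.00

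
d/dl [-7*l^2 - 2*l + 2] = -14*l - 2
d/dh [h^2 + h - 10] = 2*h + 1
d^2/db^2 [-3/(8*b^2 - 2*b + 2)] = 3*(16*b^2 - 4*b - (8*b - 1)^2 + 4)/(4*b^2 - b + 1)^3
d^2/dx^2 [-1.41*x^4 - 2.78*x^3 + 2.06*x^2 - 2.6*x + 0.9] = -16.92*x^2 - 16.68*x + 4.12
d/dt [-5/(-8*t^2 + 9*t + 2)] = 5*(9 - 16*t)/(-8*t^2 + 9*t + 2)^2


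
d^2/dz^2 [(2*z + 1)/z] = 2/z^3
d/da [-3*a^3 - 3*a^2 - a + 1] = -9*a^2 - 6*a - 1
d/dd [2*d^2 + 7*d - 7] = 4*d + 7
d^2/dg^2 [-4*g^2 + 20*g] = -8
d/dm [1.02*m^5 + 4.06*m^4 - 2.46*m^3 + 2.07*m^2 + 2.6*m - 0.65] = 5.1*m^4 + 16.24*m^3 - 7.38*m^2 + 4.14*m + 2.6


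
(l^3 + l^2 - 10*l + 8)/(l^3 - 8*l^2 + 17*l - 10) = (l + 4)/(l - 5)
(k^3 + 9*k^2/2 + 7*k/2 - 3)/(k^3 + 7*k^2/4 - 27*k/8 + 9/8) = 4*(k + 2)/(4*k - 3)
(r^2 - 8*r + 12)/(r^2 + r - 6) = (r - 6)/(r + 3)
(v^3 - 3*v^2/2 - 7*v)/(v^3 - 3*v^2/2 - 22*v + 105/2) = v*(v + 2)/(v^2 + 2*v - 15)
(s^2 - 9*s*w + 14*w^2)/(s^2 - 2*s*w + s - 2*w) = (s - 7*w)/(s + 1)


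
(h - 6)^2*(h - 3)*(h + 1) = h^4 - 14*h^3 + 57*h^2 - 36*h - 108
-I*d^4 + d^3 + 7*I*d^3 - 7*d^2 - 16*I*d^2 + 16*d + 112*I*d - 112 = (d - 7)*(d - 4*I)*(d + 4*I)*(-I*d + 1)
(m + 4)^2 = m^2 + 8*m + 16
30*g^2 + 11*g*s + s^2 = (5*g + s)*(6*g + s)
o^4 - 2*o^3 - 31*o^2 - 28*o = o*(o - 7)*(o + 1)*(o + 4)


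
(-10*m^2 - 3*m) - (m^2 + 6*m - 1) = -11*m^2 - 9*m + 1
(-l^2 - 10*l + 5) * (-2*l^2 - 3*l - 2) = 2*l^4 + 23*l^3 + 22*l^2 + 5*l - 10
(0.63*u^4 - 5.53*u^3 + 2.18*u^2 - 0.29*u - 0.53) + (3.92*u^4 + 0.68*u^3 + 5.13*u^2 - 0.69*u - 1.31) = 4.55*u^4 - 4.85*u^3 + 7.31*u^2 - 0.98*u - 1.84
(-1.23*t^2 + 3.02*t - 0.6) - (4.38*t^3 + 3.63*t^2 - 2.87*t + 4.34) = -4.38*t^3 - 4.86*t^2 + 5.89*t - 4.94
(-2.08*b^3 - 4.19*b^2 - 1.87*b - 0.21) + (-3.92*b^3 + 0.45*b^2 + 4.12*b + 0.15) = -6.0*b^3 - 3.74*b^2 + 2.25*b - 0.06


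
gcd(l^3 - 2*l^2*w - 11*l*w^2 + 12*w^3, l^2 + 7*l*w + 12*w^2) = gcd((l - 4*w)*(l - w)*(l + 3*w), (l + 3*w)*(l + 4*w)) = l + 3*w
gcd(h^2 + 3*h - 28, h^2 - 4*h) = h - 4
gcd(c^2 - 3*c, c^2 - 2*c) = c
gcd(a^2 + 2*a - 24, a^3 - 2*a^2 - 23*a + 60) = a - 4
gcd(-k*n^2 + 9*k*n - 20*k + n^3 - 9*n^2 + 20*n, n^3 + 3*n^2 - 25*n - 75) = n - 5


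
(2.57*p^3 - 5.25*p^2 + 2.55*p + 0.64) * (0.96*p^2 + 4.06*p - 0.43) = 2.4672*p^5 + 5.3942*p^4 - 19.9721*p^3 + 13.2249*p^2 + 1.5019*p - 0.2752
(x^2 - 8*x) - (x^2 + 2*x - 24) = 24 - 10*x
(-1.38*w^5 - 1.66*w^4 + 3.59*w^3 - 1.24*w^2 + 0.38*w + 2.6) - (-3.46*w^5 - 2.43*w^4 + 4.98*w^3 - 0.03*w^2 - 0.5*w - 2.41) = 2.08*w^5 + 0.77*w^4 - 1.39*w^3 - 1.21*w^2 + 0.88*w + 5.01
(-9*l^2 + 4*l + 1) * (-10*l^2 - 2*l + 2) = 90*l^4 - 22*l^3 - 36*l^2 + 6*l + 2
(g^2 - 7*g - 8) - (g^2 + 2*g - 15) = 7 - 9*g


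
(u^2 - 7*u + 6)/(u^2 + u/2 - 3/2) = 2*(u - 6)/(2*u + 3)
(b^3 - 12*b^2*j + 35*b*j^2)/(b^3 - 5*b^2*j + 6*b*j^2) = (b^2 - 12*b*j + 35*j^2)/(b^2 - 5*b*j + 6*j^2)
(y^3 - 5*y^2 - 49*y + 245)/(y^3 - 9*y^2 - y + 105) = (y + 7)/(y + 3)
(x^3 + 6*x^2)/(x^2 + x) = x*(x + 6)/(x + 1)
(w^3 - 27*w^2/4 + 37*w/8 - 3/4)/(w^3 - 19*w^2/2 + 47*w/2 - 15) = (8*w^2 - 6*w + 1)/(4*(2*w^2 - 7*w + 5))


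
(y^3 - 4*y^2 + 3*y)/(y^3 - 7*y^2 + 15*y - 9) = y/(y - 3)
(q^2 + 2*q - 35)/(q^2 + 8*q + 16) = (q^2 + 2*q - 35)/(q^2 + 8*q + 16)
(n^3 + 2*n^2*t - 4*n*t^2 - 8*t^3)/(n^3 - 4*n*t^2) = (n + 2*t)/n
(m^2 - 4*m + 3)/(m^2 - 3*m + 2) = (m - 3)/(m - 2)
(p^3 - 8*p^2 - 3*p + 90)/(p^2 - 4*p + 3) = (p^3 - 8*p^2 - 3*p + 90)/(p^2 - 4*p + 3)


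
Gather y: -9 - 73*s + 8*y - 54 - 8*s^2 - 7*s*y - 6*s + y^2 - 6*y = -8*s^2 - 79*s + y^2 + y*(2 - 7*s) - 63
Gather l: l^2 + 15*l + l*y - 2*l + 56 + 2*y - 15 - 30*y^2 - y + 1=l^2 + l*(y + 13) - 30*y^2 + y + 42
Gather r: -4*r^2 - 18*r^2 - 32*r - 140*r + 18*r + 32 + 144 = -22*r^2 - 154*r + 176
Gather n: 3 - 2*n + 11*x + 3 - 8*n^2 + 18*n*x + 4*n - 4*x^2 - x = -8*n^2 + n*(18*x + 2) - 4*x^2 + 10*x + 6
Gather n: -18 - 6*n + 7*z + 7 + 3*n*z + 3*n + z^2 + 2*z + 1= n*(3*z - 3) + z^2 + 9*z - 10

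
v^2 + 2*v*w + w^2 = (v + w)^2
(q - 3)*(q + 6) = q^2 + 3*q - 18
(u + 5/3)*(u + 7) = u^2 + 26*u/3 + 35/3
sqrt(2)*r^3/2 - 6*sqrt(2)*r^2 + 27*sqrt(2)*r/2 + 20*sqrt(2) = (r - 8)*(r - 5)*(sqrt(2)*r/2 + sqrt(2)/2)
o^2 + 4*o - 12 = (o - 2)*(o + 6)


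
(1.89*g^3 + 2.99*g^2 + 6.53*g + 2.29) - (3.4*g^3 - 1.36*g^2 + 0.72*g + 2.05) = -1.51*g^3 + 4.35*g^2 + 5.81*g + 0.24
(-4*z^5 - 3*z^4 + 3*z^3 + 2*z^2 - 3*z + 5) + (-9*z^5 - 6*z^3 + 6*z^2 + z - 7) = -13*z^5 - 3*z^4 - 3*z^3 + 8*z^2 - 2*z - 2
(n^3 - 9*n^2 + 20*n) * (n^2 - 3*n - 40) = n^5 - 12*n^4 + 7*n^3 + 300*n^2 - 800*n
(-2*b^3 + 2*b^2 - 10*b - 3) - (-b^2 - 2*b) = -2*b^3 + 3*b^2 - 8*b - 3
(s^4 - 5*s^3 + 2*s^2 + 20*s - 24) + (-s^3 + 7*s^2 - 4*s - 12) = s^4 - 6*s^3 + 9*s^2 + 16*s - 36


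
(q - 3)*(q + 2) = q^2 - q - 6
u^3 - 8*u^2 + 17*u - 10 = (u - 5)*(u - 2)*(u - 1)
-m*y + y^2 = y*(-m + y)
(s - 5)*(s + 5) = s^2 - 25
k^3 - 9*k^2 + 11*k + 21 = (k - 7)*(k - 3)*(k + 1)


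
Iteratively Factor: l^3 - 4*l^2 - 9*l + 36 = (l - 4)*(l^2 - 9) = (l - 4)*(l - 3)*(l + 3)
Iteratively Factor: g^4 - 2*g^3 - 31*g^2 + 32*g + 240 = (g - 5)*(g^3 + 3*g^2 - 16*g - 48) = (g - 5)*(g - 4)*(g^2 + 7*g + 12) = (g - 5)*(g - 4)*(g + 4)*(g + 3)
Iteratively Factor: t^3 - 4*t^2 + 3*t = (t)*(t^2 - 4*t + 3) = t*(t - 1)*(t - 3)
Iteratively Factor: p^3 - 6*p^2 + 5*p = (p - 5)*(p^2 - p) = (p - 5)*(p - 1)*(p)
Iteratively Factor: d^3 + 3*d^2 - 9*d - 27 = (d - 3)*(d^2 + 6*d + 9) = (d - 3)*(d + 3)*(d + 3)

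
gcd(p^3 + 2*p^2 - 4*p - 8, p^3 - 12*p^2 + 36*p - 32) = p - 2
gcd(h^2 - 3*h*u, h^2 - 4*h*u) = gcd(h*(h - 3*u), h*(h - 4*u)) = h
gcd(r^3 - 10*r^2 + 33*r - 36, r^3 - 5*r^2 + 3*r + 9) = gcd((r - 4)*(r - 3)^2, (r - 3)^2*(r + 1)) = r^2 - 6*r + 9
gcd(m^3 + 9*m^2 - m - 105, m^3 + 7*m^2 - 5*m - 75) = m^2 + 2*m - 15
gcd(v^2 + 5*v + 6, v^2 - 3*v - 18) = v + 3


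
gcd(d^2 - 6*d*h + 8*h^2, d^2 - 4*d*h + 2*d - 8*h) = d - 4*h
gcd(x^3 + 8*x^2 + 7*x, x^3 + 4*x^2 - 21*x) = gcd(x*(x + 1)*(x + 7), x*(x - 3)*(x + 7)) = x^2 + 7*x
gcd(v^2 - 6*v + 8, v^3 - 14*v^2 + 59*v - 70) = v - 2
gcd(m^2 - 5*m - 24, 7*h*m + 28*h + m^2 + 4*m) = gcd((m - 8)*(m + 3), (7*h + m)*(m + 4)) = 1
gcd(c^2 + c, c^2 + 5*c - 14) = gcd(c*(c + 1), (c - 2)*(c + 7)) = 1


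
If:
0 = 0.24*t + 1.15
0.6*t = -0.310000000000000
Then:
No Solution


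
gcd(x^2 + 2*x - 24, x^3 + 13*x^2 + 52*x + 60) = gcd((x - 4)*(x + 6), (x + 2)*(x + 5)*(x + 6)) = x + 6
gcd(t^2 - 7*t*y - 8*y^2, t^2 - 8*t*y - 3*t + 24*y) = -t + 8*y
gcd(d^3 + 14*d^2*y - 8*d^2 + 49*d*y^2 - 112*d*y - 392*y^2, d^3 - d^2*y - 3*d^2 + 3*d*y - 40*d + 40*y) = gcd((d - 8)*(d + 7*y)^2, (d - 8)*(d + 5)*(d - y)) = d - 8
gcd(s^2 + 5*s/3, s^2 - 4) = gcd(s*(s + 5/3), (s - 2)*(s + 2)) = 1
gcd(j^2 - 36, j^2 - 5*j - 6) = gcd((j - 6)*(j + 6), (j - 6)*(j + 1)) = j - 6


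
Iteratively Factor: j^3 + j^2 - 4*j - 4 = (j + 2)*(j^2 - j - 2) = (j + 1)*(j + 2)*(j - 2)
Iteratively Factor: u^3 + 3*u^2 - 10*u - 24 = (u - 3)*(u^2 + 6*u + 8) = (u - 3)*(u + 2)*(u + 4)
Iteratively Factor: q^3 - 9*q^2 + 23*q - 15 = (q - 1)*(q^2 - 8*q + 15) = (q - 3)*(q - 1)*(q - 5)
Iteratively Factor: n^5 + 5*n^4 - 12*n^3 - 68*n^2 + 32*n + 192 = (n - 2)*(n^4 + 7*n^3 + 2*n^2 - 64*n - 96) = (n - 2)*(n + 2)*(n^3 + 5*n^2 - 8*n - 48) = (n - 2)*(n + 2)*(n + 4)*(n^2 + n - 12) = (n - 2)*(n + 2)*(n + 4)^2*(n - 3)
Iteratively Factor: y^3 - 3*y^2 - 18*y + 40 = (y - 5)*(y^2 + 2*y - 8) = (y - 5)*(y - 2)*(y + 4)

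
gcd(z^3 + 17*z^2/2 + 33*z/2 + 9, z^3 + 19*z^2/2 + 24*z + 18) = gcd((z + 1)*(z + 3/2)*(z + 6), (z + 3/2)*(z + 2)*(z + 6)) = z^2 + 15*z/2 + 9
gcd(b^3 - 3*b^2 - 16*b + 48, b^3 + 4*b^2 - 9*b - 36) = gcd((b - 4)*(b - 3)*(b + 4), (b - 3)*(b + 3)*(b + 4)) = b^2 + b - 12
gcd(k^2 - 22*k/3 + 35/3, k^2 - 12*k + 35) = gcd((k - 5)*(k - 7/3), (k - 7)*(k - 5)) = k - 5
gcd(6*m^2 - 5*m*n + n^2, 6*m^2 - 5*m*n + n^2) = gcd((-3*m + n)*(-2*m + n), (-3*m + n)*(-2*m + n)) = 6*m^2 - 5*m*n + n^2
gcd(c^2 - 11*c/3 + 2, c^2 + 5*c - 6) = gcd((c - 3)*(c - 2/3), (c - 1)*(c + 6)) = 1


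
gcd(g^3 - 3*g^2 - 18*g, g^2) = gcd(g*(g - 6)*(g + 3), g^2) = g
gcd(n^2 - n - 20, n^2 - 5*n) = n - 5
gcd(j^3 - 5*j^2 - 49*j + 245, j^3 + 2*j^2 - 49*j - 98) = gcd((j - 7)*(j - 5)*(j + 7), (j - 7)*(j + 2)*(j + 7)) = j^2 - 49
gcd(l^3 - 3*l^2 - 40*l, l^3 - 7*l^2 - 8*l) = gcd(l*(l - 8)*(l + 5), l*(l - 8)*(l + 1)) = l^2 - 8*l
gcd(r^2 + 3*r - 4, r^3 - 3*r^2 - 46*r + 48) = r - 1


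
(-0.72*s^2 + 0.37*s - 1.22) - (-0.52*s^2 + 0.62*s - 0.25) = -0.2*s^2 - 0.25*s - 0.97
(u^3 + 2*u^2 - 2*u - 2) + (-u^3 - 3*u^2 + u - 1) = -u^2 - u - 3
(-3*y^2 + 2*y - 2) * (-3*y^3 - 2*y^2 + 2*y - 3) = 9*y^5 - 4*y^3 + 17*y^2 - 10*y + 6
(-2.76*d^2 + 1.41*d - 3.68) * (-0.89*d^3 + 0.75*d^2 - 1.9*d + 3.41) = 2.4564*d^5 - 3.3249*d^4 + 9.5767*d^3 - 14.8506*d^2 + 11.8001*d - 12.5488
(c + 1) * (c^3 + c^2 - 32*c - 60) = c^4 + 2*c^3 - 31*c^2 - 92*c - 60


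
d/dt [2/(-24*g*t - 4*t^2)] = (3*g + t)/(t^2*(6*g + t)^2)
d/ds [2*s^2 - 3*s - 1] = 4*s - 3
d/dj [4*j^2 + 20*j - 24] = 8*j + 20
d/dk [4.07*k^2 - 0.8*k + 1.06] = 8.14*k - 0.8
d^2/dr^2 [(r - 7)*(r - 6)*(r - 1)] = 6*r - 28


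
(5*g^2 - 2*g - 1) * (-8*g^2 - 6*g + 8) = -40*g^4 - 14*g^3 + 60*g^2 - 10*g - 8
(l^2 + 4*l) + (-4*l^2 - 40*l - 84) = -3*l^2 - 36*l - 84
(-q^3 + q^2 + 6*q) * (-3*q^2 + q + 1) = 3*q^5 - 4*q^4 - 18*q^3 + 7*q^2 + 6*q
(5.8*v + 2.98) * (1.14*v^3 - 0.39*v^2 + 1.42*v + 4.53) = 6.612*v^4 + 1.1352*v^3 + 7.0738*v^2 + 30.5056*v + 13.4994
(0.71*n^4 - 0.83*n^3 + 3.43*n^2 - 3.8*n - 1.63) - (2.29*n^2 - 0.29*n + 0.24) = 0.71*n^4 - 0.83*n^3 + 1.14*n^2 - 3.51*n - 1.87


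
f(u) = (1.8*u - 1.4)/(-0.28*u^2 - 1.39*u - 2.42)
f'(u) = (0.56*u + 1.39)*(1.8*u - 1.4)/(-0.28*u^2 - 1.39*u - 2.42)^2 + 1.8/(-0.28*u^2 - 1.39*u - 2.42)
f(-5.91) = 3.02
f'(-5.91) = 1.00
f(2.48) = -0.40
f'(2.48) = -0.09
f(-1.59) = 4.64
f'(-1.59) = -4.49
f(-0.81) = 1.93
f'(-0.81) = -2.44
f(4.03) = -0.47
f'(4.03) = -0.01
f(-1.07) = 2.65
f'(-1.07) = -3.11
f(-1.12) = 2.81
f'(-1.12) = -3.25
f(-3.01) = 8.82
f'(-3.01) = 1.04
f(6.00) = -0.45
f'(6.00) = 0.02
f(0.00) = 0.58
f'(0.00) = -1.08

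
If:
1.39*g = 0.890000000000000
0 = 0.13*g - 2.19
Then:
No Solution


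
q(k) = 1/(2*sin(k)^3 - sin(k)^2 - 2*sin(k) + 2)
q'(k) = (-6*sin(k)^2*cos(k) + 2*sin(k)*cos(k) + 2*cos(k))/(2*sin(k)^3 - sin(k)^2 - 2*sin(k) + 2)^2 = 2*(-3*sin(k)^2 + sin(k) + 1)*cos(k)/(-2*sin(k)*cos(k)^2 + cos(k)^2 + 1)^2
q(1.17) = 1.15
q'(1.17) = -0.64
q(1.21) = 1.12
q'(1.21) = -0.61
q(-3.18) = 0.52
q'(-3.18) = -0.56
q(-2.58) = 0.40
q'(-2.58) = 0.11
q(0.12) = 0.57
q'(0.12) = 0.70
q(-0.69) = 0.43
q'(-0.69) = -0.24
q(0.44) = 0.89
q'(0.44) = 1.27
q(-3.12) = 0.49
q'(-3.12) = -0.47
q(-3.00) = 0.44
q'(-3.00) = -0.31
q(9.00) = 0.87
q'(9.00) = -1.25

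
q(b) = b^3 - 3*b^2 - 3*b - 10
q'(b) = 3*b^2 - 6*b - 3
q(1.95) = -19.84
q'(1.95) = -3.29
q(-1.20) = -12.45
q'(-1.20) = 8.52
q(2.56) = -20.56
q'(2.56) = 1.30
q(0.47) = -11.97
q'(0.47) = -5.16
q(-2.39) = -33.62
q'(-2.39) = 28.48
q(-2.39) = -33.62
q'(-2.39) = 28.48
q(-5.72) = -278.14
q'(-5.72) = 129.48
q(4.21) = -1.18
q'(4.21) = 24.91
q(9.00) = 449.00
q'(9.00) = 186.00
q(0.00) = -10.00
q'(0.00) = -3.00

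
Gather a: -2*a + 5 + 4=9 - 2*a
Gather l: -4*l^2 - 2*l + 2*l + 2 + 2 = 4 - 4*l^2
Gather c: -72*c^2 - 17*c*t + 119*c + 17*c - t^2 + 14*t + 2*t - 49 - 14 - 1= -72*c^2 + c*(136 - 17*t) - t^2 + 16*t - 64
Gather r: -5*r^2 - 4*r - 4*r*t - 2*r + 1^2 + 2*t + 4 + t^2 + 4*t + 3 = -5*r^2 + r*(-4*t - 6) + t^2 + 6*t + 8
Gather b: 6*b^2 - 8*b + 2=6*b^2 - 8*b + 2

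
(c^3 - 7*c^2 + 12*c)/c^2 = c - 7 + 12/c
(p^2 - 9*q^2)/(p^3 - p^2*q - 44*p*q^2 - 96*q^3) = (p - 3*q)/(p^2 - 4*p*q - 32*q^2)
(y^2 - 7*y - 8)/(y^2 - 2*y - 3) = (y - 8)/(y - 3)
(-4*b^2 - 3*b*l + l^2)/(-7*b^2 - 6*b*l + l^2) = (4*b - l)/(7*b - l)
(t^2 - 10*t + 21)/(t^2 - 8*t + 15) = (t - 7)/(t - 5)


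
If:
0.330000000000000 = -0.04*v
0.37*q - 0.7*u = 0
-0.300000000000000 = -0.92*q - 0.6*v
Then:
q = 5.71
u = 3.02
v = -8.25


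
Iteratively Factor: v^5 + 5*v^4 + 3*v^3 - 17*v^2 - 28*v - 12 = (v + 3)*(v^4 + 2*v^3 - 3*v^2 - 8*v - 4) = (v + 1)*(v + 3)*(v^3 + v^2 - 4*v - 4) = (v + 1)*(v + 2)*(v + 3)*(v^2 - v - 2) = (v + 1)^2*(v + 2)*(v + 3)*(v - 2)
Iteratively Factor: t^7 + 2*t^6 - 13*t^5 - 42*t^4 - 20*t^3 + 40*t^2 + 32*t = (t)*(t^6 + 2*t^5 - 13*t^4 - 42*t^3 - 20*t^2 + 40*t + 32) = t*(t - 4)*(t^5 + 6*t^4 + 11*t^3 + 2*t^2 - 12*t - 8) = t*(t - 4)*(t + 2)*(t^4 + 4*t^3 + 3*t^2 - 4*t - 4) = t*(t - 4)*(t + 2)^2*(t^3 + 2*t^2 - t - 2) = t*(t - 4)*(t + 2)^3*(t^2 - 1) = t*(t - 4)*(t + 1)*(t + 2)^3*(t - 1)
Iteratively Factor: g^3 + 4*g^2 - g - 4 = (g - 1)*(g^2 + 5*g + 4) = (g - 1)*(g + 1)*(g + 4)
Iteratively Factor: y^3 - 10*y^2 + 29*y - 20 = (y - 4)*(y^2 - 6*y + 5) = (y - 5)*(y - 4)*(y - 1)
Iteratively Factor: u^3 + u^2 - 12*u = (u - 3)*(u^2 + 4*u) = (u - 3)*(u + 4)*(u)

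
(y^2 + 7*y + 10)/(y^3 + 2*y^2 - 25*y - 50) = 1/(y - 5)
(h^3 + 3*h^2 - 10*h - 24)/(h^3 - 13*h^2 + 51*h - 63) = (h^2 + 6*h + 8)/(h^2 - 10*h + 21)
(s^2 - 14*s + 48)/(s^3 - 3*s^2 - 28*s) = (-s^2 + 14*s - 48)/(s*(-s^2 + 3*s + 28))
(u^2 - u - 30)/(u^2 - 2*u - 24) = (u + 5)/(u + 4)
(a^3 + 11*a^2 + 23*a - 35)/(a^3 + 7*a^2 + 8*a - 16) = (a^2 + 12*a + 35)/(a^2 + 8*a + 16)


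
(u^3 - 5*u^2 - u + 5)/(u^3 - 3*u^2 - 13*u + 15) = (u + 1)/(u + 3)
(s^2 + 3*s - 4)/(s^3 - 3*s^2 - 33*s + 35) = (s + 4)/(s^2 - 2*s - 35)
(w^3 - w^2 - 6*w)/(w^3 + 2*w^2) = (w - 3)/w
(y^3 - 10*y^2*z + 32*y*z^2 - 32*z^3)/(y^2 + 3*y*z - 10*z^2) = (y^2 - 8*y*z + 16*z^2)/(y + 5*z)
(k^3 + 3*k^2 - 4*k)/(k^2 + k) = (k^2 + 3*k - 4)/(k + 1)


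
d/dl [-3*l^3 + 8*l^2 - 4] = l*(16 - 9*l)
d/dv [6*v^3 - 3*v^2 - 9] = 6*v*(3*v - 1)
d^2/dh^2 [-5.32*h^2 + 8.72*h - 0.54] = -10.6400000000000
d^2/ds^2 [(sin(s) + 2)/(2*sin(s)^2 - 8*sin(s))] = (-sin(s)^2 - 12*sin(s) + 26 - 20/sin(s) - 48/sin(s)^2 + 64/sin(s)^3)/(2*(sin(s) - 4)^3)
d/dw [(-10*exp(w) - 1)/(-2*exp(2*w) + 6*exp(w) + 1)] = 4*(-5*exp(2*w) - exp(w) - 1)*exp(w)/(4*exp(4*w) - 24*exp(3*w) + 32*exp(2*w) + 12*exp(w) + 1)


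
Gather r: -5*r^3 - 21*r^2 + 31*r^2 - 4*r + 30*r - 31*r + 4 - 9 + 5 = -5*r^3 + 10*r^2 - 5*r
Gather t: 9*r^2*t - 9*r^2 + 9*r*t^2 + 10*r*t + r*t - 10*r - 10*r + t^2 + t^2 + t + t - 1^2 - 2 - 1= -9*r^2 - 20*r + t^2*(9*r + 2) + t*(9*r^2 + 11*r + 2) - 4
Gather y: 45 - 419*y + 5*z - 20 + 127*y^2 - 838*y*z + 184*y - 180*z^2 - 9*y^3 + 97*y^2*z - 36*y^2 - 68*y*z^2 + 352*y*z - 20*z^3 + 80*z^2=-9*y^3 + y^2*(97*z + 91) + y*(-68*z^2 - 486*z - 235) - 20*z^3 - 100*z^2 + 5*z + 25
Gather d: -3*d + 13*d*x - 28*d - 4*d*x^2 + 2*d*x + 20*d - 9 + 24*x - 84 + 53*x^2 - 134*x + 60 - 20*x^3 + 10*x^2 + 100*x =d*(-4*x^2 + 15*x - 11) - 20*x^3 + 63*x^2 - 10*x - 33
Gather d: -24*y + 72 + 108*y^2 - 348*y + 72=108*y^2 - 372*y + 144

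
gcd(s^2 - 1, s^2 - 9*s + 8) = s - 1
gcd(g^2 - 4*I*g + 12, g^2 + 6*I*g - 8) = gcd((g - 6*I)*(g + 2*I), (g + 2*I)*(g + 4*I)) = g + 2*I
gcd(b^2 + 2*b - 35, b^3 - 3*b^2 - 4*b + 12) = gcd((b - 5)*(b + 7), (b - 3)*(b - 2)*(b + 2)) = 1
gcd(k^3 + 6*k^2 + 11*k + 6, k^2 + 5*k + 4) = k + 1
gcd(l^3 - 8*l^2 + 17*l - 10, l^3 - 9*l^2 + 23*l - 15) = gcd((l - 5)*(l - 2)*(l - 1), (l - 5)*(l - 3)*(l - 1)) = l^2 - 6*l + 5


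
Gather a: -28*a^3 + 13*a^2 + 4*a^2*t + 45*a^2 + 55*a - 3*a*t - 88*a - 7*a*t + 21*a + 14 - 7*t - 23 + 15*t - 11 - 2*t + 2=-28*a^3 + a^2*(4*t + 58) + a*(-10*t - 12) + 6*t - 18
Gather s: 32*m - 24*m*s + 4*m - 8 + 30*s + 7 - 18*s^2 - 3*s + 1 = 36*m - 18*s^2 + s*(27 - 24*m)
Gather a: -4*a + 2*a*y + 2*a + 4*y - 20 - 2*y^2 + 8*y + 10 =a*(2*y - 2) - 2*y^2 + 12*y - 10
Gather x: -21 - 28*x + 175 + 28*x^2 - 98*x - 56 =28*x^2 - 126*x + 98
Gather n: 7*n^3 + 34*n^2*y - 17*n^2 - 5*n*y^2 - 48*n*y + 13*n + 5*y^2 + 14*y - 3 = 7*n^3 + n^2*(34*y - 17) + n*(-5*y^2 - 48*y + 13) + 5*y^2 + 14*y - 3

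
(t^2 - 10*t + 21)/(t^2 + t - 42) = (t^2 - 10*t + 21)/(t^2 + t - 42)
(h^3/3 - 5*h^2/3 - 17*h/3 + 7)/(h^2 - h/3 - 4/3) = (-h^3 + 5*h^2 + 17*h - 21)/(-3*h^2 + h + 4)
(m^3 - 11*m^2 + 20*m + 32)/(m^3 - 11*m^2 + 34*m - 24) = (m^2 - 7*m - 8)/(m^2 - 7*m + 6)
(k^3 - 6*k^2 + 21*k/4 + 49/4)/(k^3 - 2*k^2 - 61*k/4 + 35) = (2*k^2 - 5*k - 7)/(2*k^2 + 3*k - 20)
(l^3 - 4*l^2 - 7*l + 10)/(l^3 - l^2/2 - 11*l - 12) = 2*(l^2 - 6*l + 5)/(2*l^2 - 5*l - 12)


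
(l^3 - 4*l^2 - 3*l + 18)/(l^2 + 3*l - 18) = (l^2 - l - 6)/(l + 6)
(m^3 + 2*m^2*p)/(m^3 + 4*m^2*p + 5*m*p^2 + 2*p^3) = m^2/(m^2 + 2*m*p + p^2)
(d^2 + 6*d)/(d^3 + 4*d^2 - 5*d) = (d + 6)/(d^2 + 4*d - 5)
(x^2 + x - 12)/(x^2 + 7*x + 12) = (x - 3)/(x + 3)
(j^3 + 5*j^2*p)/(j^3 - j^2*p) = (j + 5*p)/(j - p)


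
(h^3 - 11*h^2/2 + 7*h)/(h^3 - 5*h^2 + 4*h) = (h^2 - 11*h/2 + 7)/(h^2 - 5*h + 4)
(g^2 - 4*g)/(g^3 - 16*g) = 1/(g + 4)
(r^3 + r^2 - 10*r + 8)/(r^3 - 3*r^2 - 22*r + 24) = (r - 2)/(r - 6)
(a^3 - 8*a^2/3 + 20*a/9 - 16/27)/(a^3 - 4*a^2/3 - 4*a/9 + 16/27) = (3*a - 2)/(3*a + 2)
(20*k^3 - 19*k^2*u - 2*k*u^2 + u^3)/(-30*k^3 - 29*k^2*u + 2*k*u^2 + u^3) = (-4*k^2 + 3*k*u + u^2)/(6*k^2 + 7*k*u + u^2)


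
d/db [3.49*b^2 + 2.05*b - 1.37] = 6.98*b + 2.05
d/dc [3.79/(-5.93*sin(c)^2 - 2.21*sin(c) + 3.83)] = (44.9494*sin(c) + 8.3759)*cos(c)/(5.93*sin(c)^2 + 2.21*sin(c) - 3.83)^2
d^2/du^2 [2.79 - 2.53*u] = 0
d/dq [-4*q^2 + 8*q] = 8 - 8*q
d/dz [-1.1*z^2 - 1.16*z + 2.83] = -2.2*z - 1.16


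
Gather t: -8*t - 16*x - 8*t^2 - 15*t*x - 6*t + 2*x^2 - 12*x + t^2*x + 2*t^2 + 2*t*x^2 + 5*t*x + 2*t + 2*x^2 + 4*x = t^2*(x - 6) + t*(2*x^2 - 10*x - 12) + 4*x^2 - 24*x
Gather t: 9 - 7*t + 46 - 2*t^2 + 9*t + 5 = -2*t^2 + 2*t + 60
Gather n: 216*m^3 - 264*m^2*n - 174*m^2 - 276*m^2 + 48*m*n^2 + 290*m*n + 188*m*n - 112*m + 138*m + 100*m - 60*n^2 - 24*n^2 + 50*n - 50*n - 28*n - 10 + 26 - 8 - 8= 216*m^3 - 450*m^2 + 126*m + n^2*(48*m - 84) + n*(-264*m^2 + 478*m - 28)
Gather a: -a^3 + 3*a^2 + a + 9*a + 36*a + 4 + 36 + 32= -a^3 + 3*a^2 + 46*a + 72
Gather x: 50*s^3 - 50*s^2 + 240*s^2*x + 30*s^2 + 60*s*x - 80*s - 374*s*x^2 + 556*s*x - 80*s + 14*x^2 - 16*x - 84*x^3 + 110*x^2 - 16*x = 50*s^3 - 20*s^2 - 160*s - 84*x^3 + x^2*(124 - 374*s) + x*(240*s^2 + 616*s - 32)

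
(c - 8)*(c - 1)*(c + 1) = c^3 - 8*c^2 - c + 8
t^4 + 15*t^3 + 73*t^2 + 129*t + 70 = (t + 1)*(t + 2)*(t + 5)*(t + 7)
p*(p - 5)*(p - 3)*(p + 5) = p^4 - 3*p^3 - 25*p^2 + 75*p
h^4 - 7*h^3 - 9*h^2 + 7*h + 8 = (h - 8)*(h - 1)*(h + 1)^2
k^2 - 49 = (k - 7)*(k + 7)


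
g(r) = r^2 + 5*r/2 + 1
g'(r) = 2*r + 5/2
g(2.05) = 10.33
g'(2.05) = 6.60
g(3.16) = 18.89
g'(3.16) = 8.82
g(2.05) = 10.33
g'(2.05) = 6.60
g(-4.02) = 7.11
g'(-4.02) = -5.54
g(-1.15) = -0.55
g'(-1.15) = 0.20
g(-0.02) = 0.95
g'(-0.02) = 2.46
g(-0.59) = -0.13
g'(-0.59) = 1.32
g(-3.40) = 4.06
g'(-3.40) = -4.30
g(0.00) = 1.00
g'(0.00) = 2.50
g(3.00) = 17.50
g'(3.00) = 8.50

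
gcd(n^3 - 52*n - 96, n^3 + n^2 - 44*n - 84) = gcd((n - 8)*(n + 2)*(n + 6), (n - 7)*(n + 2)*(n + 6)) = n^2 + 8*n + 12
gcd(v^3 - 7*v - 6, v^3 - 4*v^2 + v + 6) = v^2 - 2*v - 3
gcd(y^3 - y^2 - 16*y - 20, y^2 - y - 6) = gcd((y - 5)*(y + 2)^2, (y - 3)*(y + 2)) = y + 2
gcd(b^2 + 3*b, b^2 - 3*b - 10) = 1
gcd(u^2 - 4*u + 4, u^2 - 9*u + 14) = u - 2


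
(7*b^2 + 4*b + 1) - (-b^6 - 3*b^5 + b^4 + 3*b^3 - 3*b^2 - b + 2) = b^6 + 3*b^5 - b^4 - 3*b^3 + 10*b^2 + 5*b - 1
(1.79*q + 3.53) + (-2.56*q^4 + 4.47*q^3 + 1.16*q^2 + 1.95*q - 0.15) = -2.56*q^4 + 4.47*q^3 + 1.16*q^2 + 3.74*q + 3.38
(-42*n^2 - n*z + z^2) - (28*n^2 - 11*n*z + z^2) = -70*n^2 + 10*n*z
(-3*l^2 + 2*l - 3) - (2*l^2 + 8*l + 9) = -5*l^2 - 6*l - 12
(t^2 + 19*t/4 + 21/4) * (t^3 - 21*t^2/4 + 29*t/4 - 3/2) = t^5 - t^4/2 - 199*t^3/16 + 43*t^2/8 + 495*t/16 - 63/8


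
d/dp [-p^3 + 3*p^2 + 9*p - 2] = -3*p^2 + 6*p + 9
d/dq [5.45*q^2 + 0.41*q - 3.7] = 10.9*q + 0.41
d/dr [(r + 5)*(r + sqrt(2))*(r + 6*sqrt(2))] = 3*r^2 + 10*r + 14*sqrt(2)*r + 12 + 35*sqrt(2)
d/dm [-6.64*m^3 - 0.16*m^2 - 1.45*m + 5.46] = -19.92*m^2 - 0.32*m - 1.45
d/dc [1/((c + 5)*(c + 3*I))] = -(2*c + 5 + 3*I)/((c + 5)^2*(c + 3*I)^2)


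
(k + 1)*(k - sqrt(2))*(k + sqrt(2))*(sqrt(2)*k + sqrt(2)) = sqrt(2)*k^4 + 2*sqrt(2)*k^3 - sqrt(2)*k^2 - 4*sqrt(2)*k - 2*sqrt(2)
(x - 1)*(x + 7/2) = x^2 + 5*x/2 - 7/2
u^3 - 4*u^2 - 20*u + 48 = (u - 6)*(u - 2)*(u + 4)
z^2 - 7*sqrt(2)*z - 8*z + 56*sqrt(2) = (z - 8)*(z - 7*sqrt(2))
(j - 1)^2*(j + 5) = j^3 + 3*j^2 - 9*j + 5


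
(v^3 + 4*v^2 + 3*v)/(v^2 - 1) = v*(v + 3)/(v - 1)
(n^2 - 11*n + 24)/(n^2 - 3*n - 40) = (n - 3)/(n + 5)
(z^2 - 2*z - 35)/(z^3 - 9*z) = (z^2 - 2*z - 35)/(z*(z^2 - 9))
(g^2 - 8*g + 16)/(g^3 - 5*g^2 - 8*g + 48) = 1/(g + 3)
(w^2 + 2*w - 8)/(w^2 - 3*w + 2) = (w + 4)/(w - 1)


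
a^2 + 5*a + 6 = (a + 2)*(a + 3)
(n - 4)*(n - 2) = n^2 - 6*n + 8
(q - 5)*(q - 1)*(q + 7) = q^3 + q^2 - 37*q + 35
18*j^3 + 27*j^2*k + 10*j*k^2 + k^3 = (j + k)*(3*j + k)*(6*j + k)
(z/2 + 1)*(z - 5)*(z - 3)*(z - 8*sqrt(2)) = z^4/2 - 4*sqrt(2)*z^3 - 3*z^3 - z^2/2 + 24*sqrt(2)*z^2 + 4*sqrt(2)*z + 15*z - 120*sqrt(2)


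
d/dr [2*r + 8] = 2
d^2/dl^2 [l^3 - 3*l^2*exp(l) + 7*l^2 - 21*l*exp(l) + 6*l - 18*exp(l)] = -3*l^2*exp(l) - 33*l*exp(l) + 6*l - 66*exp(l) + 14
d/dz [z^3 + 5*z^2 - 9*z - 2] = 3*z^2 + 10*z - 9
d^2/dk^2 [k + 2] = 0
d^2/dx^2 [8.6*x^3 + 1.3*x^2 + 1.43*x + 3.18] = 51.6*x + 2.6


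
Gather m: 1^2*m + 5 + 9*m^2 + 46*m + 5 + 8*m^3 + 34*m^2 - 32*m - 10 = 8*m^3 + 43*m^2 + 15*m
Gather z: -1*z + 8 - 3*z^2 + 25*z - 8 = -3*z^2 + 24*z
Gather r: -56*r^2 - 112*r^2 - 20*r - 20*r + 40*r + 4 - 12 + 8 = -168*r^2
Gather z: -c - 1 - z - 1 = -c - z - 2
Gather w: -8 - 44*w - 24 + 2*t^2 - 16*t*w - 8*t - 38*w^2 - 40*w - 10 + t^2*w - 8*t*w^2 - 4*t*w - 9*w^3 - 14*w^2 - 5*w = 2*t^2 - 8*t - 9*w^3 + w^2*(-8*t - 52) + w*(t^2 - 20*t - 89) - 42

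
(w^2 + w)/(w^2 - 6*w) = (w + 1)/(w - 6)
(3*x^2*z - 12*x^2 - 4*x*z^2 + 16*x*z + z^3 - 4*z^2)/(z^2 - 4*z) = 3*x^2/z - 4*x + z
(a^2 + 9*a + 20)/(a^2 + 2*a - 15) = (a + 4)/(a - 3)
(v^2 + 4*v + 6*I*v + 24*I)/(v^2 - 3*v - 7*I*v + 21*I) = (v^2 + v*(4 + 6*I) + 24*I)/(v^2 + v*(-3 - 7*I) + 21*I)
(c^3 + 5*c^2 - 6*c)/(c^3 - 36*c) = (c - 1)/(c - 6)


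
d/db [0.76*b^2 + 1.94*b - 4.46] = 1.52*b + 1.94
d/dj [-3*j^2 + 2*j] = 2 - 6*j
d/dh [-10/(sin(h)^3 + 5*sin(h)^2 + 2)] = 10*(3*sin(h) + 10)*sin(h)*cos(h)/(sin(h)^3 + 5*sin(h)^2 + 2)^2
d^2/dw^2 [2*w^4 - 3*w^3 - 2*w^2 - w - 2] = 24*w^2 - 18*w - 4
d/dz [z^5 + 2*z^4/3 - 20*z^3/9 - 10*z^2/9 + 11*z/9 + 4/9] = 5*z^4 + 8*z^3/3 - 20*z^2/3 - 20*z/9 + 11/9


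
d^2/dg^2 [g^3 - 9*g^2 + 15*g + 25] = 6*g - 18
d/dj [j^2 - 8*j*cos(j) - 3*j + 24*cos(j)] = 8*j*sin(j) + 2*j - 24*sin(j) - 8*cos(j) - 3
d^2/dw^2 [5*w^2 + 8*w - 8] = 10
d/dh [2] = 0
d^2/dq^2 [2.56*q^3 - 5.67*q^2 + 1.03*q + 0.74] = 15.36*q - 11.34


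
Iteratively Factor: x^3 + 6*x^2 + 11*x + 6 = (x + 3)*(x^2 + 3*x + 2) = (x + 2)*(x + 3)*(x + 1)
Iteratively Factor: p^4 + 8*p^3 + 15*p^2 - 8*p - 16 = (p + 4)*(p^3 + 4*p^2 - p - 4) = (p + 4)^2*(p^2 - 1) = (p - 1)*(p + 4)^2*(p + 1)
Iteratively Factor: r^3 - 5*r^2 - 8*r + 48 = (r - 4)*(r^2 - r - 12) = (r - 4)^2*(r + 3)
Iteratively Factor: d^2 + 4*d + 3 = (d + 1)*(d + 3)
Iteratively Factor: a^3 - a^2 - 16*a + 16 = (a - 4)*(a^2 + 3*a - 4) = (a - 4)*(a + 4)*(a - 1)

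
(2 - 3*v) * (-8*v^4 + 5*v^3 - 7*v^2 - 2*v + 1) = 24*v^5 - 31*v^4 + 31*v^3 - 8*v^2 - 7*v + 2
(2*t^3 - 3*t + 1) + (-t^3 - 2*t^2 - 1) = t^3 - 2*t^2 - 3*t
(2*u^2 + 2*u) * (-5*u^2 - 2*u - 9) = -10*u^4 - 14*u^3 - 22*u^2 - 18*u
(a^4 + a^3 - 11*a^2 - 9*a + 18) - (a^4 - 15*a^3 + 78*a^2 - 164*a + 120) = 16*a^3 - 89*a^2 + 155*a - 102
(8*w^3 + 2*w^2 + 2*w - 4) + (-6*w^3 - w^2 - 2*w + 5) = 2*w^3 + w^2 + 1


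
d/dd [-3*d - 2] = -3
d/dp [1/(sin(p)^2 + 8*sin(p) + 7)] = -2*(sin(p) + 4)*cos(p)/(sin(p)^2 + 8*sin(p) + 7)^2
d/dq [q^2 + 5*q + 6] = 2*q + 5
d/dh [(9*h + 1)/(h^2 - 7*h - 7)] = (9*h^2 - 63*h - (2*h - 7)*(9*h + 1) - 63)/(-h^2 + 7*h + 7)^2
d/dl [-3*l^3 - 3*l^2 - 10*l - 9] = -9*l^2 - 6*l - 10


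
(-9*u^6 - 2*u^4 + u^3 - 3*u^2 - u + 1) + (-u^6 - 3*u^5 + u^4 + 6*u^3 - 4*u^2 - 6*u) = -10*u^6 - 3*u^5 - u^4 + 7*u^3 - 7*u^2 - 7*u + 1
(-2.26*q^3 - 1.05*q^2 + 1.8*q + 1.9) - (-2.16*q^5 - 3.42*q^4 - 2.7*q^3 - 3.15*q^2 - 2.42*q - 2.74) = 2.16*q^5 + 3.42*q^4 + 0.44*q^3 + 2.1*q^2 + 4.22*q + 4.64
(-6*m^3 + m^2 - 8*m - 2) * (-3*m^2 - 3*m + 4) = 18*m^5 + 15*m^4 - 3*m^3 + 34*m^2 - 26*m - 8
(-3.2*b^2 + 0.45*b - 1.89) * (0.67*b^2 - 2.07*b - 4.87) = -2.144*b^4 + 6.9255*b^3 + 13.3862*b^2 + 1.7208*b + 9.2043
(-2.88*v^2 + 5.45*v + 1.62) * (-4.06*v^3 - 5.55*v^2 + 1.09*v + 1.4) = 11.6928*v^5 - 6.143*v^4 - 39.9639*v^3 - 7.0825*v^2 + 9.3958*v + 2.268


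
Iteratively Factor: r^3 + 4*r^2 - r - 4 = (r - 1)*(r^2 + 5*r + 4) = (r - 1)*(r + 1)*(r + 4)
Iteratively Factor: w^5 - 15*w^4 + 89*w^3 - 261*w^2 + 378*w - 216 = (w - 2)*(w^4 - 13*w^3 + 63*w^2 - 135*w + 108) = (w - 3)*(w - 2)*(w^3 - 10*w^2 + 33*w - 36) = (w - 4)*(w - 3)*(w - 2)*(w^2 - 6*w + 9) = (w - 4)*(w - 3)^2*(w - 2)*(w - 3)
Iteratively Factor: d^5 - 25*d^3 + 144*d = (d)*(d^4 - 25*d^2 + 144) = d*(d - 4)*(d^3 + 4*d^2 - 9*d - 36) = d*(d - 4)*(d - 3)*(d^2 + 7*d + 12) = d*(d - 4)*(d - 3)*(d + 4)*(d + 3)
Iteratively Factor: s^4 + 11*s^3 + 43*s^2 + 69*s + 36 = (s + 3)*(s^3 + 8*s^2 + 19*s + 12) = (s + 3)^2*(s^2 + 5*s + 4) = (s + 1)*(s + 3)^2*(s + 4)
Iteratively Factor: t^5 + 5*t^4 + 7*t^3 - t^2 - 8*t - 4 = (t - 1)*(t^4 + 6*t^3 + 13*t^2 + 12*t + 4) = (t - 1)*(t + 1)*(t^3 + 5*t^2 + 8*t + 4) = (t - 1)*(t + 1)*(t + 2)*(t^2 + 3*t + 2) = (t - 1)*(t + 1)*(t + 2)^2*(t + 1)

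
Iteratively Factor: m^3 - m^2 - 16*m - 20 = (m + 2)*(m^2 - 3*m - 10) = (m + 2)^2*(m - 5)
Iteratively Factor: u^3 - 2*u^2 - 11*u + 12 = (u + 3)*(u^2 - 5*u + 4) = (u - 1)*(u + 3)*(u - 4)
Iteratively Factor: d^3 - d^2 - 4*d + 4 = (d + 2)*(d^2 - 3*d + 2) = (d - 1)*(d + 2)*(d - 2)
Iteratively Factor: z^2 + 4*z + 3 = (z + 1)*(z + 3)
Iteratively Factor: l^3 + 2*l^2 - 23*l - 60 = (l + 4)*(l^2 - 2*l - 15) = (l + 3)*(l + 4)*(l - 5)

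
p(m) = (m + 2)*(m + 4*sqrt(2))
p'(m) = 2*m + 2 + 4*sqrt(2)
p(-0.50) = 7.74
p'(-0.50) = 6.66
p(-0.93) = 5.06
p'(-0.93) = 5.80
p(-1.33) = 2.90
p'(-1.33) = 5.00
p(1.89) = 29.36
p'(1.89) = 11.44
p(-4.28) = -3.14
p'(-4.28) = -0.90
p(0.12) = 12.25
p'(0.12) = 7.90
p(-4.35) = -3.07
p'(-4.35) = -1.04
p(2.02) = 30.86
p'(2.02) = 11.70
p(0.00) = 11.31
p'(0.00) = 7.66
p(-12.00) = 63.43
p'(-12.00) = -16.34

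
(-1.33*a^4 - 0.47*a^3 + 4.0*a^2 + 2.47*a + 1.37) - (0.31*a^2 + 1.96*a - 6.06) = -1.33*a^4 - 0.47*a^3 + 3.69*a^2 + 0.51*a + 7.43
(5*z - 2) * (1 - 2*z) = -10*z^2 + 9*z - 2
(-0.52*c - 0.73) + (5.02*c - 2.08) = 4.5*c - 2.81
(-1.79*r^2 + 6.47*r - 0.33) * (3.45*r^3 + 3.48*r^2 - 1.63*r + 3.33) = -6.1755*r^5 + 16.0923*r^4 + 24.2948*r^3 - 17.6552*r^2 + 22.083*r - 1.0989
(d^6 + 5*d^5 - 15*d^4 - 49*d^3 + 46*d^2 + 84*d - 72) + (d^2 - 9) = d^6 + 5*d^5 - 15*d^4 - 49*d^3 + 47*d^2 + 84*d - 81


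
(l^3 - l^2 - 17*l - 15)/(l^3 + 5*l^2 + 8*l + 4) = (l^2 - 2*l - 15)/(l^2 + 4*l + 4)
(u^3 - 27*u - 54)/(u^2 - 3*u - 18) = u + 3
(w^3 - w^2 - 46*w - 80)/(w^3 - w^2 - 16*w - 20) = (w^2 - 3*w - 40)/(w^2 - 3*w - 10)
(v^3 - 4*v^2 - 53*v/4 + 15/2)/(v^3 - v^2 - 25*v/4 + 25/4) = (2*v^2 - 13*v + 6)/(2*v^2 - 7*v + 5)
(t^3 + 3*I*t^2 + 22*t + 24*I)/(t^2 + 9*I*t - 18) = (t^2 - 3*I*t + 4)/(t + 3*I)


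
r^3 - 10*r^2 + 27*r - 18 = (r - 6)*(r - 3)*(r - 1)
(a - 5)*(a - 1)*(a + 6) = a^3 - 31*a + 30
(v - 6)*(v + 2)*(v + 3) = v^3 - v^2 - 24*v - 36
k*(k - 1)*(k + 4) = k^3 + 3*k^2 - 4*k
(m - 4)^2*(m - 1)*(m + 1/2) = m^4 - 17*m^3/2 + 39*m^2/2 - 4*m - 8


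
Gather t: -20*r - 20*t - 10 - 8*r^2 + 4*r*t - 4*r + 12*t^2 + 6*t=-8*r^2 - 24*r + 12*t^2 + t*(4*r - 14) - 10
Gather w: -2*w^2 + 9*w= -2*w^2 + 9*w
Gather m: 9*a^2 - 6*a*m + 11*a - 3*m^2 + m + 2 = 9*a^2 + 11*a - 3*m^2 + m*(1 - 6*a) + 2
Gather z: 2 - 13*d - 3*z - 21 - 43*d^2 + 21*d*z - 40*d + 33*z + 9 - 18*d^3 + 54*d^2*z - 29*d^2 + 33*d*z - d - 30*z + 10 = -18*d^3 - 72*d^2 - 54*d + z*(54*d^2 + 54*d)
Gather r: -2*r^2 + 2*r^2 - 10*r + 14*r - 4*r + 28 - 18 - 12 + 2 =0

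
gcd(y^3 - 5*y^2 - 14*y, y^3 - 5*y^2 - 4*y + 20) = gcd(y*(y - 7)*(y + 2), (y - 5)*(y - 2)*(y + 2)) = y + 2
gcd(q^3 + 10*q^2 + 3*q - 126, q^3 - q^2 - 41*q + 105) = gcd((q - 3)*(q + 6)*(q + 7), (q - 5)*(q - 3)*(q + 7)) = q^2 + 4*q - 21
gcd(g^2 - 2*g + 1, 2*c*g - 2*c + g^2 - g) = g - 1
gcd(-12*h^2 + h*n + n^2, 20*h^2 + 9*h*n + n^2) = 4*h + n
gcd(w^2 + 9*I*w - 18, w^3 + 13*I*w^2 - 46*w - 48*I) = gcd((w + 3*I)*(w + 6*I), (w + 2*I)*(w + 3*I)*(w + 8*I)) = w + 3*I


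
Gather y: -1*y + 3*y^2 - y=3*y^2 - 2*y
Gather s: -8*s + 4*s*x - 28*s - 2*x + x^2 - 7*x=s*(4*x - 36) + x^2 - 9*x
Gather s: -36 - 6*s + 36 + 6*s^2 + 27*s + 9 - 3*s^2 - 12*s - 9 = 3*s^2 + 9*s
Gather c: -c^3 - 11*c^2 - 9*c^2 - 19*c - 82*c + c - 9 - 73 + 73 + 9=-c^3 - 20*c^2 - 100*c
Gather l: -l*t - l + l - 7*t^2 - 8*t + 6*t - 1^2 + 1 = -l*t - 7*t^2 - 2*t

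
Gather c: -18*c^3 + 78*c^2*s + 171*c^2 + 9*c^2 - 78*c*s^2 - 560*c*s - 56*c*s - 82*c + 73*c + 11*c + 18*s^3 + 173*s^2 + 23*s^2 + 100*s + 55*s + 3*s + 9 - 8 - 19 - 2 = -18*c^3 + c^2*(78*s + 180) + c*(-78*s^2 - 616*s + 2) + 18*s^3 + 196*s^2 + 158*s - 20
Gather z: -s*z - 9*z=z*(-s - 9)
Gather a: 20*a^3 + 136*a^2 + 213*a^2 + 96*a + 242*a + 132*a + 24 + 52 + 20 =20*a^3 + 349*a^2 + 470*a + 96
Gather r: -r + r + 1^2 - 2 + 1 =0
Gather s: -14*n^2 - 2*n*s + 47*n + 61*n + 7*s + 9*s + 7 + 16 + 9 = -14*n^2 + 108*n + s*(16 - 2*n) + 32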